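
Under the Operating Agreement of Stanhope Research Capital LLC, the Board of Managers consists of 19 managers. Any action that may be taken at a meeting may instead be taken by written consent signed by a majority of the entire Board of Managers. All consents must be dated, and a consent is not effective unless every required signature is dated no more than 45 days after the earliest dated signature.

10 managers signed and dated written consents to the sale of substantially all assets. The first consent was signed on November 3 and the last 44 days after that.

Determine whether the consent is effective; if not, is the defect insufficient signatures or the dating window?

Signatures required: a majority of 19 — a majority of 19 is 10, so 10 needed; 10 signed. Sufficient.
Dating window: the latest signature is 44 days after the earliest; the limit is 45 days. Within the window.

Effective — both the signature and dating-window requirements are satisfied.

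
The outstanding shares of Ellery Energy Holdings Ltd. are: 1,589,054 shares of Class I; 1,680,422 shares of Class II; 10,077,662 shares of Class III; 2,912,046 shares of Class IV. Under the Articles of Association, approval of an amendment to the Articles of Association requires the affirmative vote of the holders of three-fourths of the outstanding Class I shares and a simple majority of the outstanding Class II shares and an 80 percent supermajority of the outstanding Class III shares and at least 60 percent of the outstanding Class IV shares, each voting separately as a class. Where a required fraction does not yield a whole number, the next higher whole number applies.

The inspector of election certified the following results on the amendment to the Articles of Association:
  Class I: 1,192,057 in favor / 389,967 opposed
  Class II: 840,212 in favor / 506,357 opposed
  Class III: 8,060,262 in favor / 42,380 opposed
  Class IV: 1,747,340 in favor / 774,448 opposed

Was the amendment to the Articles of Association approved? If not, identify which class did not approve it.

Class I: 3/4 of 1589054 = 1191790.50, rounded up to 1191791; 1,191,791 required, 1,192,057 in favor — approved.
Class II: a majority of 1680422 is 840212; 840,212 required, 840,212 in favor — approved.
Class III: 4/5 of 10077662 = 8062129.60, rounded up to 8062130; 8,062,130 required, 8,060,262 in favor — not approved.
Class IV: 3/5 of 2912046 = 1747227.60, rounded up to 1747228; 1,747,228 required, 1,747,340 in favor — approved.

Not approved — the Class III shares did not give the required vote.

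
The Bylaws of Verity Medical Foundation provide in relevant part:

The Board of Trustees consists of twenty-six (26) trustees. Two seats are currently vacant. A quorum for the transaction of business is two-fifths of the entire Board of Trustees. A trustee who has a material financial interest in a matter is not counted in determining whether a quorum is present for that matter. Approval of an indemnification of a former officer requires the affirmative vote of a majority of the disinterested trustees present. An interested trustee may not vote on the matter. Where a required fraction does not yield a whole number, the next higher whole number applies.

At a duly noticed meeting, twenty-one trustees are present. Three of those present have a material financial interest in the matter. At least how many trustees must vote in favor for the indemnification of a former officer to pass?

10

The indemnification of a former officer requires a majority of the disinterested trustees present (21 − 3 = 18).
A majority of 18 is 10.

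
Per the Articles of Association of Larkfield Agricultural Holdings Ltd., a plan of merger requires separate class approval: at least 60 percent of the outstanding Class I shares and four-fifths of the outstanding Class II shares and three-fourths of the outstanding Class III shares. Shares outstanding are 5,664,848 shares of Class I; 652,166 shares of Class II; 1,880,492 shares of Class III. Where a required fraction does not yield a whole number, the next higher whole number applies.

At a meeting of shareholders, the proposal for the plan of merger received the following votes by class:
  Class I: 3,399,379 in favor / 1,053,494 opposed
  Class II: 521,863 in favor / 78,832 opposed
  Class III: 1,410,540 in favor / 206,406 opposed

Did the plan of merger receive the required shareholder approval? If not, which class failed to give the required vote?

Approved — every class gave the required vote.

Class I: 3/5 of 5664848 = 3398908.80, rounded up to 3398909; 3,398,909 required, 3,399,379 in favor — approved.
Class II: 4/5 of 652166 = 521732.80, rounded up to 521733; 521,733 required, 521,863 in favor — approved.
Class III: 3/4 of 1880492 = 1410369; 1,410,369 required, 1,410,540 in favor — approved.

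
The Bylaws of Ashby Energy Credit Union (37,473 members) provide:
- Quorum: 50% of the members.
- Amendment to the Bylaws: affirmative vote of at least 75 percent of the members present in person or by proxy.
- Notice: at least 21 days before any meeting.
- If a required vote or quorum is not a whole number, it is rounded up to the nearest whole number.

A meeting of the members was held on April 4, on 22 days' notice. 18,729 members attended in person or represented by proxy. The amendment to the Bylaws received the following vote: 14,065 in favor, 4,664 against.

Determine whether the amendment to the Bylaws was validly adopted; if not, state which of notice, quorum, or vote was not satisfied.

Notice: 22 days given; 21 required. Satisfied.
Quorum: 50% of 37,473 = 18,736.50, rounded up to 18,737; 18,729 present. Not satisfied.
Vote: requires three-fourths of those present (18,729); 3/4 of 18729 = 14046.75, rounded up to 14047, so 14,047 needed; 14,065 in favor. Satisfied.

Invalid — quorum requirement not satisfied.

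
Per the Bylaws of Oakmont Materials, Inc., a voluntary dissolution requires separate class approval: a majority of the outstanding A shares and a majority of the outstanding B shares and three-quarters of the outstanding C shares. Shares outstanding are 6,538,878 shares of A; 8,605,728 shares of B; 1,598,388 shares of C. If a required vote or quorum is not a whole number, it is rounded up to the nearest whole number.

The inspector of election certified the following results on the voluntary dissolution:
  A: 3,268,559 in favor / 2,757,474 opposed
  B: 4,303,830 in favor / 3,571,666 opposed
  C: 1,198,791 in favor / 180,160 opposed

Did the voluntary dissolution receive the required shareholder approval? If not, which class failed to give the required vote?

Not approved — the A shares did not give the required vote.

A: a majority of 6538878 is 3269440; 3,269,440 required, 3,268,559 in favor — not approved.
B: a majority of 8605728 is 4302865; 4,302,865 required, 4,303,830 in favor — approved.
C: 3/4 of 1598388 = 1198791; 1,198,791 required, 1,198,791 in favor — approved.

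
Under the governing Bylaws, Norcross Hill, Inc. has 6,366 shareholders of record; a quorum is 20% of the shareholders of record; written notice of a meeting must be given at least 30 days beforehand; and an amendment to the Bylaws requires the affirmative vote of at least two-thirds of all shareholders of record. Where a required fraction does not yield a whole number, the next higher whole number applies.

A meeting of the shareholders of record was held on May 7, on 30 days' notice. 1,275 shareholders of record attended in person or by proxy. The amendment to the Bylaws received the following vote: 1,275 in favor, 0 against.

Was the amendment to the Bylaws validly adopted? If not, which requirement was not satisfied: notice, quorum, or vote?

Notice: 30 days given; 30 required. Satisfied.
Quorum: 20% of 6,366 = 1,273.20, rounded up to 1,274; 1,275 present. Satisfied.
Vote: requires two-thirds of all shareholders of record (6,366); 2/3 of 6366 = 4244, so 4,244 needed; 1,275 in favor. Not satisfied.

Invalid — vote requirement not satisfied.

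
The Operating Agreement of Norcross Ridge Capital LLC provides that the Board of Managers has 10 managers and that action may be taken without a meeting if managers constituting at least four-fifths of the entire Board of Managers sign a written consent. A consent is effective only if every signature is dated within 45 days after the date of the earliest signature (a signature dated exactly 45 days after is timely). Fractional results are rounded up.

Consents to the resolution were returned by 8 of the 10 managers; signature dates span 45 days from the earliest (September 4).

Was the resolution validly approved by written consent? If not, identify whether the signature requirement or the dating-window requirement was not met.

Effective — both the signature and dating-window requirements are satisfied.

Signatures required: at least four-fifths of 10 — 4/5 of 10 = 8, so 8 needed; 8 signed. Sufficient.
Dating window: the latest signature is 45 days after the earliest; the limit is 45 days. Within the window.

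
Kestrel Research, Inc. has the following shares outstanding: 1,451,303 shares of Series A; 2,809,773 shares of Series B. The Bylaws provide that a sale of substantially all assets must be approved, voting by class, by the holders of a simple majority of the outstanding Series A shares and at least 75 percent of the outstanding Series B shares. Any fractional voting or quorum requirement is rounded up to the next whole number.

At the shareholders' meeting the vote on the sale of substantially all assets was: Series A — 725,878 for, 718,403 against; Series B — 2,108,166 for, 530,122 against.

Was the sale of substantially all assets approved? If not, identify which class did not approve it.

Approved — every class gave the required vote.

Series A: a majority of 1451303 is 725652; 725,652 required, 725,878 in favor — approved.
Series B: 3/4 of 2809773 = 2107329.75, rounded up to 2107330; 2,107,330 required, 2,108,166 in favor — approved.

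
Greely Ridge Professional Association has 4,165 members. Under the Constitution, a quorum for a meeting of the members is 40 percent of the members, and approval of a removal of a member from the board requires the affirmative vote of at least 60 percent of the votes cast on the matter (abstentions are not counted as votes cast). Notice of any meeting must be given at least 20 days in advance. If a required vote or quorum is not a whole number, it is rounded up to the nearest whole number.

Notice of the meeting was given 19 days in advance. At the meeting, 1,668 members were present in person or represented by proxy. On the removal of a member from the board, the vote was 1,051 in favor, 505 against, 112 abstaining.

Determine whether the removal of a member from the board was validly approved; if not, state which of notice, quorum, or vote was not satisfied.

Notice: 19 days given; 20 required. Not satisfied.
Quorum: 40% of 4,165 = 1,666; 1,668 present. Satisfied.
Vote: requires three-fifths of the votes cast (1,668 − 112 abstaining = 1,556); 3/5 of 1556 = 933.60, rounded up to 934, so 934 needed; 1,051 in favor. Satisfied.

Invalid — notice requirement not satisfied.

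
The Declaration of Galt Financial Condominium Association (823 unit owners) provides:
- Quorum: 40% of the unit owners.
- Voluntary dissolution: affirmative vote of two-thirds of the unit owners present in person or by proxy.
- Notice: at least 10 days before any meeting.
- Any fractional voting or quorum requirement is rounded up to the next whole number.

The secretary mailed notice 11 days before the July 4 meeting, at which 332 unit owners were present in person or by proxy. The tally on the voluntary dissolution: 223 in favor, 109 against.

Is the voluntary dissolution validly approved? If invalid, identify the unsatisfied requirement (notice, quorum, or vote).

Notice: 11 days given; 10 required. Satisfied.
Quorum: 40% of 823 = 329.20, rounded up to 330; 332 present. Satisfied.
Vote: requires two-thirds of those present (332); 2/3 of 332 = 221.33, rounded up to 222, so 222 needed; 223 in favor. Satisfied.

Valid — all requirements satisfied.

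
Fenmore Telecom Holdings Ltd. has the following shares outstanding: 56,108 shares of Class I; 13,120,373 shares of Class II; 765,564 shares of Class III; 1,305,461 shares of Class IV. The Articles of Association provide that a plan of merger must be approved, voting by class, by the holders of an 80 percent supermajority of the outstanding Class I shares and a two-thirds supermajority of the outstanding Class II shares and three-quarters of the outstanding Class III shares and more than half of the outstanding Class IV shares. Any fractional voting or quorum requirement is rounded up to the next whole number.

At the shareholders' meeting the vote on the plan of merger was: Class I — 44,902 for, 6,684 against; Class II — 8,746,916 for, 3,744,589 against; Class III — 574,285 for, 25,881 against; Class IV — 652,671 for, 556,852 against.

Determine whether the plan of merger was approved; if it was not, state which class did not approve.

Not approved — the Class IV shares did not give the required vote.

Class I: 4/5 of 56108 = 44886.40, rounded up to 44887; 44,887 required, 44,902 in favor — approved.
Class II: 2/3 of 13120373 = 8746915.33, rounded up to 8746916; 8,746,916 required, 8,746,916 in favor — approved.
Class III: 3/4 of 765564 = 574173; 574,173 required, 574,285 in favor — approved.
Class IV: a majority of 1305461 is 652731; 652,731 required, 652,671 in favor — not approved.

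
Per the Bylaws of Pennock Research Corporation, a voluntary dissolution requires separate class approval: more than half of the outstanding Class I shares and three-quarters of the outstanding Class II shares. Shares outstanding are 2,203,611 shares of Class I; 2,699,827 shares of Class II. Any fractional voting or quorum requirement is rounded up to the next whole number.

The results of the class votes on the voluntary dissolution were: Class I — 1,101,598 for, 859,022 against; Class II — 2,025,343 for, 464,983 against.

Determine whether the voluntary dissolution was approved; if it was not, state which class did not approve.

Class I: a majority of 2203611 is 1101806; 1,101,806 required, 1,101,598 in favor — not approved.
Class II: 3/4 of 2699827 = 2024870.25, rounded up to 2024871; 2,024,871 required, 2,025,343 in favor — approved.

Not approved — the Class I shares did not give the required vote.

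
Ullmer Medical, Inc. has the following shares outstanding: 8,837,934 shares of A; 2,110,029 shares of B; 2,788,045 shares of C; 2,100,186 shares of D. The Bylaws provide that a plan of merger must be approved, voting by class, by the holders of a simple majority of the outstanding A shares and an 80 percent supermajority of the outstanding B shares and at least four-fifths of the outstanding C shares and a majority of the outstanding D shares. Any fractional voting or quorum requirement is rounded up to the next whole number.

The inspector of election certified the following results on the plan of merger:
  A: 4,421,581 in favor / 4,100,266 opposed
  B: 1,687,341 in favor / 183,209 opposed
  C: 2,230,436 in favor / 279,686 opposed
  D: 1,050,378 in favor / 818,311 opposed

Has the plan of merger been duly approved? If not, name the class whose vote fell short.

A: a majority of 8837934 is 4418968; 4,418,968 required, 4,421,581 in favor — approved.
B: 4/5 of 2110029 = 1688023.20, rounded up to 1688024; 1,688,024 required, 1,687,341 in favor — not approved.
C: 4/5 of 2788045 = 2230436; 2,230,436 required, 2,230,436 in favor — approved.
D: a majority of 2100186 is 1050094; 1,050,094 required, 1,050,378 in favor — approved.

Not approved — the B shares did not give the required vote.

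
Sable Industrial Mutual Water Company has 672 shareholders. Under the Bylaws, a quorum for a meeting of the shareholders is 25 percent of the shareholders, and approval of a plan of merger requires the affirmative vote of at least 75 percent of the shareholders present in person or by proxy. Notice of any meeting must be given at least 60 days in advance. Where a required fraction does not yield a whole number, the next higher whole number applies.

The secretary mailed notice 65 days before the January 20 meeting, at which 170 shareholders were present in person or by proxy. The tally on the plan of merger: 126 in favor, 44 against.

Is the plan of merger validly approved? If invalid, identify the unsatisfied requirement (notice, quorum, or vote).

Invalid — vote requirement not satisfied.

Notice: 65 days given; 60 required. Satisfied.
Quorum: 25% of 672 = 168; 170 present. Satisfied.
Vote: requires three-fourths of those present (170); 3/4 of 170 = 127.50, rounded up to 128, so 128 needed; 126 in favor. Not satisfied.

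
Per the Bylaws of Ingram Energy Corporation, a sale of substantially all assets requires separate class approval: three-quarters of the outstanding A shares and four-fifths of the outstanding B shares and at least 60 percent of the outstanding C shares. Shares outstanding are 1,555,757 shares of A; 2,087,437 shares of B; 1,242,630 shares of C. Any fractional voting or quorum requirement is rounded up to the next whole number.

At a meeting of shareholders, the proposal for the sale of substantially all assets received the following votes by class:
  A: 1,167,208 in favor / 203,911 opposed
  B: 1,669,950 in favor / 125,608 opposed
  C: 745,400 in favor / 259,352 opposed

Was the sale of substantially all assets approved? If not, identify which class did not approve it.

A: 3/4 of 1555757 = 1166817.75, rounded up to 1166818; 1,166,818 required, 1,167,208 in favor — approved.
B: 4/5 of 2087437 = 1669949.60, rounded up to 1669950; 1,669,950 required, 1,669,950 in favor — approved.
C: 3/5 of 1242630 = 745578; 745,578 required, 745,400 in favor — not approved.

Not approved — the C shares did not give the required vote.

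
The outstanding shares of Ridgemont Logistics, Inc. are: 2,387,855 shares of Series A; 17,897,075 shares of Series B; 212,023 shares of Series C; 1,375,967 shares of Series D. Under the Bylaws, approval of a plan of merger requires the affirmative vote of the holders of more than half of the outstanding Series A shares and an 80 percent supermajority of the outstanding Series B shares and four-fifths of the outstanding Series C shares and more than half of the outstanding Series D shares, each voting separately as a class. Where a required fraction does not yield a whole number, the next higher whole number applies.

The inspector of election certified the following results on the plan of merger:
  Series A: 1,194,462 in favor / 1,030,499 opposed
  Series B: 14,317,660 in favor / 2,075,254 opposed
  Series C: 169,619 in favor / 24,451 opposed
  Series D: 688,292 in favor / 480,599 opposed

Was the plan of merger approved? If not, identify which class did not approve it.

Approved — every class gave the required vote.

Series A: a majority of 2387855 is 1193928; 1,193,928 required, 1,194,462 in favor — approved.
Series B: 4/5 of 17897075 = 14317660; 14,317,660 required, 14,317,660 in favor — approved.
Series C: 4/5 of 212023 = 169618.40, rounded up to 169619; 169,619 required, 169,619 in favor — approved.
Series D: a majority of 1375967 is 687984; 687,984 required, 688,292 in favor — approved.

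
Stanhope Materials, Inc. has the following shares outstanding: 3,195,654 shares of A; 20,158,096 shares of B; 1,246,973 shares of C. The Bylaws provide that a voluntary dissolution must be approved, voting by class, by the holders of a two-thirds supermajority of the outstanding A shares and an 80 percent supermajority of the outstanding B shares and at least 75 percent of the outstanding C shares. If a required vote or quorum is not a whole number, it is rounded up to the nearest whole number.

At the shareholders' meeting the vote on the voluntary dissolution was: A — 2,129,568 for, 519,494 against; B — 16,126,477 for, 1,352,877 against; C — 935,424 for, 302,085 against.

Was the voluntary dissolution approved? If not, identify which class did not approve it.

Not approved — the A shares did not give the required vote.

A: 2/3 of 3195654 = 2130436; 2,130,436 required, 2,129,568 in favor — not approved.
B: 4/5 of 20158096 = 16126476.80, rounded up to 16126477; 16,126,477 required, 16,126,477 in favor — approved.
C: 3/4 of 1246973 = 935229.75, rounded up to 935230; 935,230 required, 935,424 in favor — approved.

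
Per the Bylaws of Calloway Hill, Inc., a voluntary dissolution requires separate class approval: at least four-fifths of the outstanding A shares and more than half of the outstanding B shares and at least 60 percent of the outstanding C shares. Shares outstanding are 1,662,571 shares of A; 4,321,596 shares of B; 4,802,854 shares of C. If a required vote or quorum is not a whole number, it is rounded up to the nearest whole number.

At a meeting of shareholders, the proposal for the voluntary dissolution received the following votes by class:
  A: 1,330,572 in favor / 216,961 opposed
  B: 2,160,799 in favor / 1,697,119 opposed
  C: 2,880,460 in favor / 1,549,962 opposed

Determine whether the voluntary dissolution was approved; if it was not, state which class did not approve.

Not approved — the C shares did not give the required vote.

A: 4/5 of 1662571 = 1330056.80, rounded up to 1330057; 1,330,057 required, 1,330,572 in favor — approved.
B: a majority of 4321596 is 2160799; 2,160,799 required, 2,160,799 in favor — approved.
C: 3/5 of 4802854 = 2881712.40, rounded up to 2881713; 2,881,713 required, 2,880,460 in favor — not approved.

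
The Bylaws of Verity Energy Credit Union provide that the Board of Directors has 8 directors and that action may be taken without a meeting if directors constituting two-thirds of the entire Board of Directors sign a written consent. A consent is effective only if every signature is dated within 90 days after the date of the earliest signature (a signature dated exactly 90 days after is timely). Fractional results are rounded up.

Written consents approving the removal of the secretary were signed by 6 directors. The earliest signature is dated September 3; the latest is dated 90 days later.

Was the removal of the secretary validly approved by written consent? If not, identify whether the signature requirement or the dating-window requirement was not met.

Signatures required: two-thirds of 8 — 2/3 of 8 = 5.33, rounded up to 6, so 6 needed; 6 signed. Sufficient.
Dating window: the latest signature is 90 days after the earliest; the limit is 90 days. Within the window.

Effective — both the signature and dating-window requirements are satisfied.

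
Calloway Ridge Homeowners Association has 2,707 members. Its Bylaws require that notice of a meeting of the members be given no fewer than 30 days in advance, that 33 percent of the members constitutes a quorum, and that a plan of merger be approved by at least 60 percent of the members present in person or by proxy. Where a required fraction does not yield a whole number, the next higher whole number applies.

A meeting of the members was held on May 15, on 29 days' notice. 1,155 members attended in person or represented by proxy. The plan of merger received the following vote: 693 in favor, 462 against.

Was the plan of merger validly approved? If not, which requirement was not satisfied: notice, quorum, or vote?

Invalid — notice requirement not satisfied.

Notice: 29 days given; 30 required. Not satisfied.
Quorum: 33% of 2,707 = 893.31, rounded up to 894; 1,155 present. Satisfied.
Vote: requires three-fifths of those present (1,155); 3/5 of 1155 = 693, so 693 needed; 693 in favor. Satisfied.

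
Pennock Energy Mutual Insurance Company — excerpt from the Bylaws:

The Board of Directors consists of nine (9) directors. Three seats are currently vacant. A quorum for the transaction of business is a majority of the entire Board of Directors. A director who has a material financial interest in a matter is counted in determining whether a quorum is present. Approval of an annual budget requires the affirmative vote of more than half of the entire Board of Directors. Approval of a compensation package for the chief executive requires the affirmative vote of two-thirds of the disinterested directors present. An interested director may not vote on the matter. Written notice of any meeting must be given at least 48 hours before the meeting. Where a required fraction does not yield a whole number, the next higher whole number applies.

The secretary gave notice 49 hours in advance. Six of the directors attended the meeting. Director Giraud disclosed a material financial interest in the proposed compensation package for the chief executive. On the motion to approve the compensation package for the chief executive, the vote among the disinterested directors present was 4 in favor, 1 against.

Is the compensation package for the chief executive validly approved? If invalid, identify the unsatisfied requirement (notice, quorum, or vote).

Notice: 49 hours given; 48 required (49 ≥ 48). Satisfied.
Quorum: 6 present (interested directors count toward quorum); quorum is 5. Satisfied.
Vote: the compensation package for the chief executive requires two-thirds of the disinterested directors present (6 − 1 = 5). 2/3 of 5 = 3.33, rounded up to 4, so 4 affirmative votes are needed; 4 voted in favor. Satisfied.

Valid — all requirements satisfied.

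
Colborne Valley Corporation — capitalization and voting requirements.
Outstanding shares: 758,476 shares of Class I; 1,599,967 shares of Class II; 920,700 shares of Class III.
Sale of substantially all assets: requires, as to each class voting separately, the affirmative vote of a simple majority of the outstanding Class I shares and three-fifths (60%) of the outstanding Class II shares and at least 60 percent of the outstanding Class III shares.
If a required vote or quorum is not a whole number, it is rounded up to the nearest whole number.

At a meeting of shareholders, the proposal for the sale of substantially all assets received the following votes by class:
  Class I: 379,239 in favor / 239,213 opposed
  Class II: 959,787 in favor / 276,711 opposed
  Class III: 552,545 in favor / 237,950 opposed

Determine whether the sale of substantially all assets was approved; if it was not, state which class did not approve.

Class I: a majority of 758476 is 379239; 379,239 required, 379,239 in favor — approved.
Class II: 3/5 of 1599967 = 959980.20, rounded up to 959981; 959,981 required, 959,787 in favor — not approved.
Class III: 3/5 of 920700 = 552420; 552,420 required, 552,545 in favor — approved.

Not approved — the Class II shares did not give the required vote.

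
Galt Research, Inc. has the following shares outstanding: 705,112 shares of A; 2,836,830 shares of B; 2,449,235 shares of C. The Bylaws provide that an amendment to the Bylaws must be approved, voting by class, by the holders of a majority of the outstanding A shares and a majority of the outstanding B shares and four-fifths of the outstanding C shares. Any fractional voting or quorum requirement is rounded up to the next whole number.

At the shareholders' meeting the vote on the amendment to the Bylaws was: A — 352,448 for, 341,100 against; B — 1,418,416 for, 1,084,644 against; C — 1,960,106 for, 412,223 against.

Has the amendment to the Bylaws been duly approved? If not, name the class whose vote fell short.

Not approved — the A shares did not give the required vote.

A: a majority of 705112 is 352557; 352,557 required, 352,448 in favor — not approved.
B: a majority of 2836830 is 1418416; 1,418,416 required, 1,418,416 in favor — approved.
C: 4/5 of 2449235 = 1959388; 1,959,388 required, 1,960,106 in favor — approved.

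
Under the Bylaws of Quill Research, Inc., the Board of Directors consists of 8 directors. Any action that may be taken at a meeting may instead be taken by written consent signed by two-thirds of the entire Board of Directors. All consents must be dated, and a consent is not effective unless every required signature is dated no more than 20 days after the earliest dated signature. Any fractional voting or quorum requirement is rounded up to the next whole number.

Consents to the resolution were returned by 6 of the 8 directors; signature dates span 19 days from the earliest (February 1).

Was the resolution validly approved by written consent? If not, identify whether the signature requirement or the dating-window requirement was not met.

Signatures required: two-thirds of 8 — 2/3 of 8 = 5.33, rounded up to 6, so 6 needed; 6 signed. Sufficient.
Dating window: the latest signature is 19 days after the earliest; the limit is 20 days. Within the window.

Effective — both the signature and dating-window requirements are satisfied.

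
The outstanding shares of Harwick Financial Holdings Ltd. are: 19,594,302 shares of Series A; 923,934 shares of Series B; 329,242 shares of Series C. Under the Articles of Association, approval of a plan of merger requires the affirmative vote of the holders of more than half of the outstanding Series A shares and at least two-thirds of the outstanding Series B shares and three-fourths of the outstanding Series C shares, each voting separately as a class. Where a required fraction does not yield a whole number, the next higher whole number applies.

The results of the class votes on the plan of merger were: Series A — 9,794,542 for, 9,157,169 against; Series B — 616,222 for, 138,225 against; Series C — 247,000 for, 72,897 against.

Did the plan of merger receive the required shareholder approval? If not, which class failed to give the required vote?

Not approved — the Series A shares did not give the required vote.

Series A: a majority of 19594302 is 9797152; 9,797,152 required, 9,794,542 in favor — not approved.
Series B: 2/3 of 923934 = 615956; 615,956 required, 616,222 in favor — approved.
Series C: 3/4 of 329242 = 246931.50, rounded up to 246932; 246,932 required, 247,000 in favor — approved.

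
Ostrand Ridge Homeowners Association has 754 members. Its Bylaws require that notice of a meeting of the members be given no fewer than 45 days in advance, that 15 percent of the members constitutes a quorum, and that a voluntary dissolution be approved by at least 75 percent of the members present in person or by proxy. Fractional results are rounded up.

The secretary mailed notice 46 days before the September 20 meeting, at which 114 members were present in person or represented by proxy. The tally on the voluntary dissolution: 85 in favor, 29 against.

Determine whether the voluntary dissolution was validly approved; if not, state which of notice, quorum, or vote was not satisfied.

Invalid — vote requirement not satisfied.

Notice: 46 days given; 45 required. Satisfied.
Quorum: 15% of 754 = 113.10, rounded up to 114; 114 present. Satisfied.
Vote: requires three-fourths of those present (114); 3/4 of 114 = 85.50, rounded up to 86, so 86 needed; 85 in favor. Not satisfied.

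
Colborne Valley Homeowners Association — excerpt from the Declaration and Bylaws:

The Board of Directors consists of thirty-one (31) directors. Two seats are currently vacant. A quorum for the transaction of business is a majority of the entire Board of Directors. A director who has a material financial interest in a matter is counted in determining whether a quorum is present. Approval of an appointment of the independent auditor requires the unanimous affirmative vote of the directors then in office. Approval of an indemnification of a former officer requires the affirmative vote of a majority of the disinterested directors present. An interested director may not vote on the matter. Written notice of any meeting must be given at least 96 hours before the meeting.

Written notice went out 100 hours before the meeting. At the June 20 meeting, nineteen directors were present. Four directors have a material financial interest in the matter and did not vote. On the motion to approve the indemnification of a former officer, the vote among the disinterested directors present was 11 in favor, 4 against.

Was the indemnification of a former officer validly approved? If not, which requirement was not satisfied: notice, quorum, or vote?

Notice: 100 hours given; 96 required (100 ≥ 96). Satisfied.
Quorum: 19 present (interested directors count toward quorum); quorum is 16. Satisfied.
Vote: the indemnification of a former officer requires a majority of the disinterested directors present (19 − 4 = 15). A majority of 15 is 8, so 8 affirmative votes are needed; 11 voted in favor. Satisfied.

Valid — all requirements satisfied.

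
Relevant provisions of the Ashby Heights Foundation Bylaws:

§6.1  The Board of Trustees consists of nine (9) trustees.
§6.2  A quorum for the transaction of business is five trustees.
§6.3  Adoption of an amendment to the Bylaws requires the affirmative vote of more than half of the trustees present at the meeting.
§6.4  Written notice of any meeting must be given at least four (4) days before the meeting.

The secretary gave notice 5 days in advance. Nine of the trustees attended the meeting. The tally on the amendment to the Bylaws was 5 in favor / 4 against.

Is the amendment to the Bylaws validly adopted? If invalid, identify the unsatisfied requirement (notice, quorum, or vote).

Valid — all requirements satisfied.

Notice: 5 days given; 4 required (5 ≥ 4). Satisfied.
Quorum: 9 present; quorum is 5. Satisfied.
Vote: the amendment to the Bylaws requires a majority of the trustees present (9). A majority of 9 is 5, so 5 affirmative votes are needed; 5 voted in favor. Satisfied.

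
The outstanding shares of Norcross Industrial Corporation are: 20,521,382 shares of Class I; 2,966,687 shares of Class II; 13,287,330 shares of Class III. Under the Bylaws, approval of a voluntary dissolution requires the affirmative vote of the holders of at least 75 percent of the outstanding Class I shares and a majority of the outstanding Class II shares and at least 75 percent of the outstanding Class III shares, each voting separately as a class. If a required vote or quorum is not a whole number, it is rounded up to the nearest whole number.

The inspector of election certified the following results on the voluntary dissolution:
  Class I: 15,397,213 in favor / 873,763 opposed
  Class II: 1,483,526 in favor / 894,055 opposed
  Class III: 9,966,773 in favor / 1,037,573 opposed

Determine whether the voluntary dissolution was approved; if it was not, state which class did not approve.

Class I: 3/4 of 20521382 = 15391036.50, rounded up to 15391037; 15,391,037 required, 15,397,213 in favor — approved.
Class II: a majority of 2966687 is 1483344; 1,483,344 required, 1,483,526 in favor — approved.
Class III: 3/4 of 13287330 = 9965497.50, rounded up to 9965498; 9,965,498 required, 9,966,773 in favor — approved.

Approved — every class gave the required vote.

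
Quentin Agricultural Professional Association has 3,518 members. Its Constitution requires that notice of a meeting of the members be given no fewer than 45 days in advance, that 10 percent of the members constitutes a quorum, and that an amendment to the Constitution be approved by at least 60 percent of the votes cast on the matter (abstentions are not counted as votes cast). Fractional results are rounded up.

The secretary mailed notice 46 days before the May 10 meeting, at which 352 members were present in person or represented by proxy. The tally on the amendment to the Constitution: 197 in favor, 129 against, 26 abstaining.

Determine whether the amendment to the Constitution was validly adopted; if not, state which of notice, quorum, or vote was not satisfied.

Notice: 46 days given; 45 required. Satisfied.
Quorum: 10% of 3,518 = 351.80, rounded up to 352; 352 present. Satisfied.
Vote: requires three-fifths of the votes cast (352 − 26 abstaining = 326); 3/5 of 326 = 195.60, rounded up to 196, so 196 needed; 197 in favor. Satisfied.

Valid — all requirements satisfied.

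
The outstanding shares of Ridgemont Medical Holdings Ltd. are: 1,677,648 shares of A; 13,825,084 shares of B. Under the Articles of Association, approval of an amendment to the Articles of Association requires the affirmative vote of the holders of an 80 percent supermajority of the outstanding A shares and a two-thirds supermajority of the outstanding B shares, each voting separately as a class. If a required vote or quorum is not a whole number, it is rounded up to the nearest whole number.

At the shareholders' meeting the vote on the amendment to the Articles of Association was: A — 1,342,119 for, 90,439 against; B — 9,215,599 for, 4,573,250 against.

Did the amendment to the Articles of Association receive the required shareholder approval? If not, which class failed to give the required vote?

A: 4/5 of 1677648 = 1342118.40, rounded up to 1342119; 1,342,119 required, 1,342,119 in favor — approved.
B: 2/3 of 13825084 = 9216722.67, rounded up to 9216723; 9,216,723 required, 9,215,599 in favor — not approved.

Not approved — the B shares did not give the required vote.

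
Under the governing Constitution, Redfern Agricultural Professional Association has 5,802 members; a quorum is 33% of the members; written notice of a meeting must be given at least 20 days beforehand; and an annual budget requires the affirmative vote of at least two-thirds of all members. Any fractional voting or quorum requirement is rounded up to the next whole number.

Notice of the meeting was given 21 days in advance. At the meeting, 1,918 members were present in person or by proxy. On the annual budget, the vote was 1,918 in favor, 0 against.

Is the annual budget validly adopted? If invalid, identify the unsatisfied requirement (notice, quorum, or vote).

Notice: 21 days given; 20 required. Satisfied.
Quorum: 33% of 5,802 = 1,914.66, rounded up to 1,915; 1,918 present. Satisfied.
Vote: requires two-thirds of all members (5,802); 2/3 of 5802 = 3868, so 3,868 needed; 1,918 in favor. Not satisfied.

Invalid — vote requirement not satisfied.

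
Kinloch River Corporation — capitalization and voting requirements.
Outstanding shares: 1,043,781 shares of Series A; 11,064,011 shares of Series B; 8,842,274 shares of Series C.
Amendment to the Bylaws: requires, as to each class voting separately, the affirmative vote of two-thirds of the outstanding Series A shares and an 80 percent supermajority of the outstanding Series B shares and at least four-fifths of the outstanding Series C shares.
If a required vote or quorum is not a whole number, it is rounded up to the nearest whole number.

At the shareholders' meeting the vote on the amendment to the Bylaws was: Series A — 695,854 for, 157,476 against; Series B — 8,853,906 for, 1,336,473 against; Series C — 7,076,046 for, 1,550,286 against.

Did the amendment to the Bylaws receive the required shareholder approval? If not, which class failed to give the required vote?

Series A: 2/3 of 1043781 = 695854; 695,854 required, 695,854 in favor — approved.
Series B: 4/5 of 11064011 = 8851208.80, rounded up to 8851209; 8,851,209 required, 8,853,906 in favor — approved.
Series C: 4/5 of 8842274 = 7073819.20, rounded up to 7073820; 7,073,820 required, 7,076,046 in favor — approved.

Approved — every class gave the required vote.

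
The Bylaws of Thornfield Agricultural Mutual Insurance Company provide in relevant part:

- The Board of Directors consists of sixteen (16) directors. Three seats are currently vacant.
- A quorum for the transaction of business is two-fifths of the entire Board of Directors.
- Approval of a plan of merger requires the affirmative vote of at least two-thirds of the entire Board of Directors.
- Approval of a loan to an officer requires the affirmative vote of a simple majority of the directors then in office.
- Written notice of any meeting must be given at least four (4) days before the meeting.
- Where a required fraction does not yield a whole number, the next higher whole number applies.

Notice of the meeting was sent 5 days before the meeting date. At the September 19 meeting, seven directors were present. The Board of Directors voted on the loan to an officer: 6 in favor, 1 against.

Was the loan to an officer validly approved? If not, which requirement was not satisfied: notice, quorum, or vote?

Invalid — vote requirement not satisfied.

Notice: 5 days given; 4 required (5 ≥ 4). Satisfied.
Quorum: 7 present; quorum is 7. Satisfied.
Vote: the loan to an officer requires a majority of the directors then in office (13). A majority of 13 is 7, so 7 affirmative votes are needed; 6 voted in favor. Not satisfied.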